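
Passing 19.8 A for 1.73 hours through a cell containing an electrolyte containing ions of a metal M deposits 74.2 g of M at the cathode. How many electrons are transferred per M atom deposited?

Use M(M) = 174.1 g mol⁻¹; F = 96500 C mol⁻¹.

Q = I·t = 19.80 A × 6228.0 s = 123300 C, so n(e⁻) = 123300/96500 = 1.278 mol.
n(M) deposited = 74.2 / 174.1 = 0.4262 mol.
Electrons per atom = n(e⁻)/n(M) = 1.278 / 0.4262 = 3.00 ≈ 3, so the ion is M³⁺.

3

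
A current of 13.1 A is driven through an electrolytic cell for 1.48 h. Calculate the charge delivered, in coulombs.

69800 C

Q = I·t = 13.10 A × 5328.0 s = 69800 C.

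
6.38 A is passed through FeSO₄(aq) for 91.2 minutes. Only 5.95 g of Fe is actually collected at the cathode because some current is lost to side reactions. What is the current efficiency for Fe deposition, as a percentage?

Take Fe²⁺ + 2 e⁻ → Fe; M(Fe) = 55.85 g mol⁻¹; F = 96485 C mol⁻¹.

Q = I·t = 6.380 × 5472.0 = 34910 C; n(e⁻) = 34910/96485 = 0.3618 mol.
Theoretical n(Fe) = n(e⁻)/2 = 0.1809 mol, i.e. m_theo = 0.1809 × 55.85 = 10.10 g.
Efficiency = m_actual / m_theo = 5.95 / 10.10 = 58.9 %.

58.9 %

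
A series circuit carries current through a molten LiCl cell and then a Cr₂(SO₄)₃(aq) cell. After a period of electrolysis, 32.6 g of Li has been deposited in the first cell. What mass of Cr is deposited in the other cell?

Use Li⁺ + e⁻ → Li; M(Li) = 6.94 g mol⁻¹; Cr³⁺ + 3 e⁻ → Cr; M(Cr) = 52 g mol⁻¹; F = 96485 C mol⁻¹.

n(Li) = 32.6 / 6.94 = 4.697 mol.
Since Li⁺ + e⁻ → Li, n(e⁻) passed = 1 × 4.697 = 4.697 mol.
Cells in series carry the same charge, so the same 4.697 mol of electrons passes through cell 2.
Cr³⁺ + 3 e⁻ → Cr, so n(Cr) = 4.697 / 3 = 1.566 mol.
m(Cr) = 1.566 × 52 = 81.4 g.

81.4 g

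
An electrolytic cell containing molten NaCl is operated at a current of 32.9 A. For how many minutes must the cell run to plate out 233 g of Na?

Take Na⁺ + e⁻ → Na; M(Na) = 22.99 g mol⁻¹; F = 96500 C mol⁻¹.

495 min

n(Na) = m/M = 233 / 22.99 = 10.13 mol.
Each Na atom requires 1 electron, so n(e⁻) = 1 × 10.13 = 10.13 mol.
Q = n(e⁻)·F = 10.13 × 96500 = 978000 C.
t = Q/I = 978000 / 32.90 A = 29730 s = 495 min.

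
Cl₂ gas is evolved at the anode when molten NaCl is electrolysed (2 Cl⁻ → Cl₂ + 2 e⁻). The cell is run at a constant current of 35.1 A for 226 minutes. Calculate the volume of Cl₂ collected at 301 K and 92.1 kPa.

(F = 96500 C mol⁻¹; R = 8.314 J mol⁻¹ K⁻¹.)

Q = I·t = 35.10 A × 13560 s = 476000 C.
n(e⁻) = Q/F = 476000 / 96500 = 4.932 mol.
2 electrons are transferred per Cl₂ molecule, so n(Cl₂) = 4.932 / 2 = 2.466 mol.
V = nRT/P = (2.466 × 8.314 × 301) / (92.1 × 10³ Pa) = 0.0670 m³ = 67.0 L.

67.0 L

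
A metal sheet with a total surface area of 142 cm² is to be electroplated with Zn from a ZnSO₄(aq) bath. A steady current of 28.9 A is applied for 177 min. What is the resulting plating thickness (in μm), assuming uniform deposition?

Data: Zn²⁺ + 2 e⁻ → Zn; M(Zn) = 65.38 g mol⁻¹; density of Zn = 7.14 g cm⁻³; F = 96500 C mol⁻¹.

Q = I·t = 28.90 × 10620 = 306900 C; n(e⁻) = 3.180 mol.
n(Zn) = n(e⁻)/2 = 1.590 mol, so m = 1.590 × 65.38 = 104.0 g.
Volume = m/ρ = 104.0 / 7.14 = 14.56 cm³.
Thickness = V/A = 14.56 / 142 = 0.103 cm = 1030 μm.

1030 μm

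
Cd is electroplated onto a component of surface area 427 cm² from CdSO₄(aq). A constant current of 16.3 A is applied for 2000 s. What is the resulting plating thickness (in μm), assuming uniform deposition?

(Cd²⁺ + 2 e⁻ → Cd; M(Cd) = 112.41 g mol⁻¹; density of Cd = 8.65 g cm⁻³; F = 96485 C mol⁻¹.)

51.4 μm

Q = I·t = 16.30 × 2000.0 = 32600 C; n(e⁻) = 0.3379 mol.
n(Cd) = n(e⁻)/2 = 0.1689 mol, so m = 0.1689 × 112.41 = 18.99 g.
Volume = m/ρ = 18.99 / 8.65 = 2.195 cm³.
Thickness = V/A = 2.195 / 427 = 0.00514 cm = 51.4 μm.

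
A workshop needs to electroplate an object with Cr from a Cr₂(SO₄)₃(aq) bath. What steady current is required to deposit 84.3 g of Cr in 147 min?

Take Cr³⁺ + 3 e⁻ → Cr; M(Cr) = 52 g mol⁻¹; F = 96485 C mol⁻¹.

n(Cr) = 84.3 / 52 = 1.621 mol.
n(e⁻) = 3 × 1.621 = 4.863 mol.
Q = n(e⁻)·F = 4.863 × 96485 = 469300 C.
I = Q/t = 469300 / 8820.0 s = 53.2 A.

53.2 A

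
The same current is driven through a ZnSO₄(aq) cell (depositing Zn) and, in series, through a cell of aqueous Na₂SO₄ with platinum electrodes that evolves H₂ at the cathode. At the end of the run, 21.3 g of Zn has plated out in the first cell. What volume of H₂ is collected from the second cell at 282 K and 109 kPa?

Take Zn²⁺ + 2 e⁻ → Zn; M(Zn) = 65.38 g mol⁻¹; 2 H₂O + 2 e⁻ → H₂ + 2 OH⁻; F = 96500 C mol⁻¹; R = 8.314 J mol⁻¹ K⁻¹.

7.01 L

n(Zn) = 21.3 / 65.38 = 0.3258 mol, so n(e⁻) = 2 × 0.3258 = 0.6516 mol.
The cells are in series, so the same 0.6516 mol of electrons passes through the second cell.
2 H₂O + 2 e⁻ → H₂ + 2 OH⁻ — 2 mol e⁻ per mol H₂, so n(H₂) = 0.6516/2 = 0.3258 mol.
V = nRT/P = (0.3258 × 8.314 × 282) / (109 × 10³) = 0.00701 m³ = 7.01 L.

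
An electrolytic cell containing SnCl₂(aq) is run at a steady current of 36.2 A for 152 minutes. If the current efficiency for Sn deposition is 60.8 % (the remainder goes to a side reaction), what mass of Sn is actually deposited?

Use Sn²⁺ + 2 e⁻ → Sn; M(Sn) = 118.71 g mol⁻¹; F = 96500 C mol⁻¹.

Q = I·t = 36.20 × 9120.0 = 330100 C.
n(e⁻) = 330100/96500 = 3.421 mol; theoretically n(Sn) = 3.421/2 = 1.711 mol, m_theo = 203.1 g.
At 60.8 % efficiency, m_actual = 0.608 × 203.1 = 123 g.

123 g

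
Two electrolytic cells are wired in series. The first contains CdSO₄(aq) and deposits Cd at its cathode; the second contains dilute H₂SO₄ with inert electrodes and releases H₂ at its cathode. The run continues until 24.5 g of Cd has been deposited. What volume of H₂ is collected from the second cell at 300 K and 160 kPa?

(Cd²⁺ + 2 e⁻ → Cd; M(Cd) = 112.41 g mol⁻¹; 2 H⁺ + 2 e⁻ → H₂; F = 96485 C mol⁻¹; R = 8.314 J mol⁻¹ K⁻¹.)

3.40 L

n(Cd) = 24.5 / 112.41 = 0.2180 mol, so n(e⁻) = 2 × 0.2180 = 0.4359 mol.
The cells are in series, so the same 0.4359 mol of electrons passes through the second cell.
2 H⁺ + 2 e⁻ → H₂ — 2 mol e⁻ per mol H₂, so n(H₂) = 0.4359/2 = 0.2180 mol.
V = nRT/P = (0.2180 × 8.314 × 300) / (160 × 10³) = 0.00340 m³ = 3.40 L.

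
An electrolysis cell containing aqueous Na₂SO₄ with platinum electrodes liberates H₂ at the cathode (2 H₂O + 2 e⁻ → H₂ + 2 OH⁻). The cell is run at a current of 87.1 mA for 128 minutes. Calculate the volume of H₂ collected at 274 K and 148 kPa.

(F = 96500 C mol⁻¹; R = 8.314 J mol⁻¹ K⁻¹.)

Q = I·t = 0.08710 A × 7680.0 s = 668.9 C.
n(e⁻) = Q/F = 668.9 / 96500 = 0.006932 mol.
2 electrons are transferred per H₂ molecule, so n(H₂) = 0.006932 / 2 = 0.003466 mol.
V = nRT/P = (0.003466 × 8.314 × 274) / (148 × 10³ Pa) = 5.33 × 10⁻⁵ m³ = 0.0533 L.

0.0533 L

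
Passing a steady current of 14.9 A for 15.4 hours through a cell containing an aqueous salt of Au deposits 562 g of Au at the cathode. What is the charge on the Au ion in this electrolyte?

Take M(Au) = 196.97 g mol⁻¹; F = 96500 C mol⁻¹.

+3

Q = I·t = 14.90 A × 55440 s = 826100 C, so n(e⁻) = 826100/96500 = 8.560 mol.
n(Au) deposited = 562 / 196.97 = 2.853 mol.
Electrons per atom = n(e⁻)/n(Au) = 8.560 / 2.853 = 3.00 ≈ 3, so the ion is Au³⁺.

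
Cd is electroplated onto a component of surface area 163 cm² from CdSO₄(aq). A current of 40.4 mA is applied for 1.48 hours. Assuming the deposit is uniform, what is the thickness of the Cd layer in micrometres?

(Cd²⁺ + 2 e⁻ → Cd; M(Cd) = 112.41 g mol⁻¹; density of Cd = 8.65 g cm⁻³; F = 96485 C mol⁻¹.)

Q = I·t = 0.04040 × 5328.0 = 215.3 C; n(e⁻) = 0.002231 mol.
n(Cd) = n(e⁻)/2 = 0.001115 mol, so m = 0.001115 × 112.41 = 0.1254 g.
Volume = m/ρ = 0.1254 / 8.65 = 0.01450 cm³.
Thickness = V/A = 0.01450 / 163 = 8.89 × 10⁻⁵ cm = 0.889 μm.

0.889 μm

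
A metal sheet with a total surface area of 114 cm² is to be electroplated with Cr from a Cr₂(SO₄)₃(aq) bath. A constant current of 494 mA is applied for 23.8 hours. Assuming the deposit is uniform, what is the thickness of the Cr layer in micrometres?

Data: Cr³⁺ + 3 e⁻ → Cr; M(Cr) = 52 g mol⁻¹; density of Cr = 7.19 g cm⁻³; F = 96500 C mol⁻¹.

Q = I·t = 0.4940 × 85680 = 42330 C; n(e⁻) = 0.4386 mol.
n(Cr) = n(e⁻)/3 = 0.1462 mol, so m = 0.1462 × 52 = 7.603 g.
Volume = m/ρ = 7.603 / 7.19 = 1.057 cm³.
Thickness = V/A = 1.057 / 114 = 0.00928 cm = 92.8 μm.

92.8 μm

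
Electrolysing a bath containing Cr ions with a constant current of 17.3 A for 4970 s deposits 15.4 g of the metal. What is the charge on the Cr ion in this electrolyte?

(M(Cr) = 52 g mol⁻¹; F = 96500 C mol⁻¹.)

Q = I·t = 17.30 A × 4970.0 s = 85980 C, so n(e⁻) = 85980/96500 = 0.8910 mol.
n(Cr) deposited = 15.4 / 52 = 0.2962 mol.
Electrons per atom = n(e⁻)/n(Cr) = 0.8910 / 0.2962 = 3.01 ≈ 3, so the ion is Cr³⁺.

+3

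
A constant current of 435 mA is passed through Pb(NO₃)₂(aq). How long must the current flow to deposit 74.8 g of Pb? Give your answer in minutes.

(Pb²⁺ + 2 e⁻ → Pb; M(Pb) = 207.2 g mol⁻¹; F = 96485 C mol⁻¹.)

n(Pb) = m/M = 74.8 / 207.2 = 0.3610 mol.
Each Pb atom requires 2 electrons, so n(e⁻) = 2 × 0.3610 = 0.7220 mol.
Q = n(e⁻)·F = 0.7220 × 96485 = 69660 C.
t = Q/I = 69660 / 0.4350 A = 160100 s = 2670 min.

2670 min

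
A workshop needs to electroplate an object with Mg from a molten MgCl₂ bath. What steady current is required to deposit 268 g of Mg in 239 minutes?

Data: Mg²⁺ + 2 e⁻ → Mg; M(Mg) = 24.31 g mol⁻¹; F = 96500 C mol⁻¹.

148 A

n(Mg) = 268 / 24.31 = 11.02 mol.
n(e⁻) = 2 × 11.02 = 22.05 mol.
Q = n(e⁻)·F = 22.05 × 96500 = 2128000 C.
I = Q/t = 2128000 / 14340 s = 148 A.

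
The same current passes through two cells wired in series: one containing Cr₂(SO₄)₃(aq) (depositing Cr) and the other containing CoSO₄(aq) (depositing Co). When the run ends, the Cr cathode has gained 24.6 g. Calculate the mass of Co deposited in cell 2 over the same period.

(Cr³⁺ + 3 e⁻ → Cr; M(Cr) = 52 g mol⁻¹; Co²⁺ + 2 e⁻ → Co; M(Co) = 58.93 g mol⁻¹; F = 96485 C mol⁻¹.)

n(Cr) = 24.6 / 52 = 0.4731 mol.
Since Cr³⁺ + 3 e⁻ → Cr, n(e⁻) passed = 3 × 0.4731 = 1.419 mol.
Cells in series carry the same charge, so the same 1.419 mol of electrons passes through cell 2.
Co²⁺ + 2 e⁻ → Co, so n(Co) = 1.419 / 2 = 0.7096 mol.
m(Co) = 0.7096 × 58.93 = 41.8 g.

41.8 g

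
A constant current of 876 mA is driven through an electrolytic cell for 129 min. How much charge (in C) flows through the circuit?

6780 C

Q = I·t = 0.8760 A × 7740.0 s = 6780 C.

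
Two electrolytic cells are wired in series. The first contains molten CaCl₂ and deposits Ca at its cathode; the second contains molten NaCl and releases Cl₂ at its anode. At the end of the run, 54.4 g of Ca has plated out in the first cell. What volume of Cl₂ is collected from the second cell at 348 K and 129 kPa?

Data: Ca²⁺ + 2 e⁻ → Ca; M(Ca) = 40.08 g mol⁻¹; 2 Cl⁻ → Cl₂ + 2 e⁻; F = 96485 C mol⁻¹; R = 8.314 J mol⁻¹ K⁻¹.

n(Ca) = 54.4 / 40.08 = 1.357 mol, so n(e⁻) = 2 × 1.357 = 2.715 mol.
The cells are in series, so the same 2.715 mol of electrons passes through the second cell.
2 Cl⁻ → Cl₂ + 2 e⁻ — 2 mol e⁻ per mol Cl₂, so n(Cl₂) = 2.715/2 = 1.357 mol.
V = nRT/P = (1.357 × 8.314 × 348) / (129 × 10³) = 0.0304 m³ = 30.4 L.

30.4 L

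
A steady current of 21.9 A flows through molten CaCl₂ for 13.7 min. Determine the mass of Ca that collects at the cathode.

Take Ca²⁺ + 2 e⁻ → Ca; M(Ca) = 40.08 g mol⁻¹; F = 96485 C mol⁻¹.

3.74 g

Q = I·t = 21.90 A × 822.00 s = 18000 C.
n(e⁻) = Q/F = 18000 / 96485 = 0.1866 mol.
Ca²⁺ + 2 e⁻ → Ca, so n(Ca) = n(e⁻)/2 = 0.09329 mol.
m = n·M = 0.09329 × 40.08 = 3.74 g.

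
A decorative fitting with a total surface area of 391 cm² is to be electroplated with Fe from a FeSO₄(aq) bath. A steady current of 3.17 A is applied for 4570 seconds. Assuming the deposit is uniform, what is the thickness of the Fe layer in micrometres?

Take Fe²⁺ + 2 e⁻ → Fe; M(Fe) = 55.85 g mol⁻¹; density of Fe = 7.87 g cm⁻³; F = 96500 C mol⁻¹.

Q = I·t = 3.170 × 4570.0 = 14490 C; n(e⁻) = 0.1501 mol.
n(Fe) = n(e⁻)/2 = 0.07506 mol, so m = 0.07506 × 55.85 = 4.192 g.
Volume = m/ρ = 4.192 / 7.87 = 0.5327 cm³.
Thickness = V/A = 0.5327 / 391 = 0.00136 cm = 13.6 μm.

13.6 μm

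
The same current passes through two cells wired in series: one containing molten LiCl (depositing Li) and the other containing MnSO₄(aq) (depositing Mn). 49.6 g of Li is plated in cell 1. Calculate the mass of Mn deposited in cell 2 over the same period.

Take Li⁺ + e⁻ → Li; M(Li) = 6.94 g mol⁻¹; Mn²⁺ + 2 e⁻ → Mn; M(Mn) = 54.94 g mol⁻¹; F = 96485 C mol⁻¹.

196 g

n(Li) = 49.6 / 6.94 = 7.147 mol.
Since Li⁺ + e⁻ → Li, n(e⁻) passed = 1 × 7.147 = 7.147 mol.
Cells in series carry the same charge, so the same 7.147 mol of electrons passes through cell 2.
Mn²⁺ + 2 e⁻ → Mn, so n(Mn) = 7.147 / 2 = 3.573 mol.
m(Mn) = 3.573 × 54.94 = 196 g.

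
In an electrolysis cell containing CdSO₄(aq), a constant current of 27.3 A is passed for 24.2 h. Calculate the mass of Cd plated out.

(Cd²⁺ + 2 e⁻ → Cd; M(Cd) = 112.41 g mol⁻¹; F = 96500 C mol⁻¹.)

1390 g

Q = I·t = 27.30 A × 87120 s = 2378000 C.
n(e⁻) = Q/F = 2378000 / 96500 = 24.65 mol.
Cd²⁺ + 2 e⁻ → Cd, so n(Cd) = n(e⁻)/2 = 12.32 mol.
m = n·M = 12.32 × 112.41 = 1390 g.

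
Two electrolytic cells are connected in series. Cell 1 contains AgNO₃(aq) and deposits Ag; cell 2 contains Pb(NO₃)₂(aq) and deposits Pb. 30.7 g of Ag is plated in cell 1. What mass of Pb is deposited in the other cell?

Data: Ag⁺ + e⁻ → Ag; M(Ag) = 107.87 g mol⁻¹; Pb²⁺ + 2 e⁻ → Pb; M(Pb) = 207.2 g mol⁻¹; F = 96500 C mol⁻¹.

n(Ag) = 30.7 / 107.87 = 0.2846 mol.
Since Ag⁺ + e⁻ → Ag, n(e⁻) passed = 1 × 0.2846 = 0.2846 mol.
Cells in series carry the same charge, so the same 0.2846 mol of electrons passes through cell 2.
Pb²⁺ + 2 e⁻ → Pb, so n(Pb) = 0.2846 / 2 = 0.1423 mol.
m(Pb) = 0.1423 × 207.2 = 29.5 g.

29.5 g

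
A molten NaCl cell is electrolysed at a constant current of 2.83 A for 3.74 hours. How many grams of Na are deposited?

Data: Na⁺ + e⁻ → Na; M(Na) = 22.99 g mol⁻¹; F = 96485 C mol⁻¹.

9.08 g

Q = I·t = 2.830 A × 13464 s = 38100 C.
n(e⁻) = Q/F = 38100 / 96485 = 0.3949 mol.
Na⁺ + e⁻ → Na, so n(Na) = n(e⁻)/1 = 0.3949 mol.
m = n·M = 0.3949 × 22.99 = 9.08 g.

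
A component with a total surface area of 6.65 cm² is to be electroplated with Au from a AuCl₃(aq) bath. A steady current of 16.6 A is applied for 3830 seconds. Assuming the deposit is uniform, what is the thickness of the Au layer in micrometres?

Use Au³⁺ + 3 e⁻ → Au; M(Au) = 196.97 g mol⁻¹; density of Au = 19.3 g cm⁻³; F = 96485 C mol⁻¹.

Q = I·t = 16.60 × 3830.0 = 63580 C; n(e⁻) = 0.6589 mol.
n(Au) = n(e⁻)/3 = 0.2196 mol, so m = 0.2196 × 196.97 = 43.26 g.
Volume = m/ρ = 43.26 / 19.3 = 2.242 cm³.
Thickness = V/A = 2.242 / 6.65 = 0.337 cm = 3370 μm.

3370 μm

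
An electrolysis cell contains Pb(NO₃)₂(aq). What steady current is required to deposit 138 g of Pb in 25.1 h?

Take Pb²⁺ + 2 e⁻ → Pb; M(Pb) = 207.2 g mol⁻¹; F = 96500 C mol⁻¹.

n(Pb) = 138 / 207.2 = 0.6660 mol.
n(e⁻) = 2 × 0.6660 = 1.332 mol.
Q = n(e⁻)·F = 1.332 × 96500 = 128500 C.
I = Q/t = 128500 / 90360 s = 1.42 A.

1.42 A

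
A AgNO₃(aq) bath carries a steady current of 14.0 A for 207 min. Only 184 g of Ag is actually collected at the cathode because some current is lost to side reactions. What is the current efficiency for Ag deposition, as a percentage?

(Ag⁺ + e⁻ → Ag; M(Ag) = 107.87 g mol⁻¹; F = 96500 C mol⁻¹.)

94.7 %

Q = I·t = 14.00 × 12420 = 173900 C; n(e⁻) = 173900/96500 = 1.802 mol.
Theoretical n(Ag) = n(e⁻)/1 = 1.802 mol, i.e. m_theo = 1.802 × 107.87 = 194.4 g.
Efficiency = m_actual / m_theo = 184 / 194.4 = 94.7 %.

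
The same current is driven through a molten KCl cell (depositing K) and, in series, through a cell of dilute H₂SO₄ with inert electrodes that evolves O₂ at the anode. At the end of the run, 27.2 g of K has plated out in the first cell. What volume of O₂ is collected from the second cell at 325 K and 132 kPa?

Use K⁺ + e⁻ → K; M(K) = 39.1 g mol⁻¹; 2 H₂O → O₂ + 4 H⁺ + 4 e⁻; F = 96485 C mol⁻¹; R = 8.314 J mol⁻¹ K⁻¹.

n(K) = 27.2 / 39.1 = 0.6957 mol, so n(e⁻) = 1 × 0.6957 = 0.6957 mol.
The cells are in series, so the same 0.6957 mol of electrons passes through the second cell.
2 H₂O → O₂ + 4 H⁺ + 4 e⁻ — 4 mol e⁻ per mol O₂, so n(O₂) = 0.6957/4 = 0.1739 mol.
V = nRT/P = (0.1739 × 8.314 × 325) / (132 × 10³) = 0.00356 m³ = 3.56 L.

3.56 L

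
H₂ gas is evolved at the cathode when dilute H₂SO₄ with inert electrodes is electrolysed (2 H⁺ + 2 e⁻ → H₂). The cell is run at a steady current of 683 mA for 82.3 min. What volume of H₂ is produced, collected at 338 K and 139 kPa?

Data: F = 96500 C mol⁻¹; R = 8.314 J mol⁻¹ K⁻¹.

Q = I·t = 0.6830 A × 4938.0 s = 3373 C.
n(e⁻) = Q/F = 3373 / 96500 = 0.03495 mol.
2 electrons are transferred per H₂ molecule, so n(H₂) = 0.03495 / 2 = 0.01747 mol.
V = nRT/P = (0.01747 × 8.314 × 338) / (139 × 10³ Pa) = 3.53 × 10⁻⁴ m³ = 0.353 L.

0.353 L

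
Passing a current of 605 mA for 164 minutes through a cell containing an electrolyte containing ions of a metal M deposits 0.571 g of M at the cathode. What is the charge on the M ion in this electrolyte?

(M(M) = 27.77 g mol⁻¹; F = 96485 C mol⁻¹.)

Q = I·t = 0.6050 A × 9840.0 s = 5953 C, so n(e⁻) = 5953/96485 = 0.06170 mol.
n(M) deposited = 0.571 / 27.77 = 0.02056 mol.
Electrons per atom = n(e⁻)/n(M) = 0.06170 / 0.02056 = 3.00 ≈ 3, so the ion is M³⁺.

+3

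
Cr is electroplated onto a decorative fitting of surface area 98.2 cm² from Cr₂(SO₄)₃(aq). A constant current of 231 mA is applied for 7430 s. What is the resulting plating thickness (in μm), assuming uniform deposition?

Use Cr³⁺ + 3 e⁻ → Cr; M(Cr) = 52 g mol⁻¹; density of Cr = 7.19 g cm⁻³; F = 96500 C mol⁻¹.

4.37 μm

Q = I·t = 0.2310 × 7430.0 = 1716 C; n(e⁻) = 0.01779 mol.
n(Cr) = n(e⁻)/3 = 0.005929 mol, so m = 0.005929 × 52 = 0.3083 g.
Volume = m/ρ = 0.3083 / 7.19 = 0.04288 cm³.
Thickness = V/A = 0.04288 / 98.2 = 4.37 × 10⁻⁴ cm = 4.37 μm.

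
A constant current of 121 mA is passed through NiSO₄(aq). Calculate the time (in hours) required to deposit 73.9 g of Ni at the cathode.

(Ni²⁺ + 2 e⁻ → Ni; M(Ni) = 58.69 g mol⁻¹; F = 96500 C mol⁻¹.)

558 h

n(Ni) = m/M = 73.9 / 58.69 = 1.259 mol.
Each Ni atom requires 2 electrons, so n(e⁻) = 2 × 1.259 = 2.518 mol.
Q = n(e⁻)·F = 2.518 × 96500 = 243000 C.
t = Q/I = 243000 / 0.1210 A = 2008000 s = 558 h.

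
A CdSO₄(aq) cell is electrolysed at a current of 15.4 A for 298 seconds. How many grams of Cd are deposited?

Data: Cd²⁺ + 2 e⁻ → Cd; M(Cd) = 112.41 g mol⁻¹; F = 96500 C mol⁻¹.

Q = I·t = 15.40 A × 298.00 s = 4589 C.
n(e⁻) = Q/F = 4589 / 96500 = 0.04756 mol.
Cd²⁺ + 2 e⁻ → Cd, so n(Cd) = n(e⁻)/2 = 0.02378 mol.
m = n·M = 0.02378 × 112.41 = 2.67 g.

2.67 g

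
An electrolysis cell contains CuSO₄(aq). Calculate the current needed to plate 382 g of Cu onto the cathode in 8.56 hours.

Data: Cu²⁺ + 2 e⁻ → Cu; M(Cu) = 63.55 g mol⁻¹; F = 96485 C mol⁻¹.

37.6 A

n(Cu) = 382 / 63.55 = 6.011 mol.
n(e⁻) = 2 × 6.011 = 12.02 mol.
Q = n(e⁻)·F = 12.02 × 96485 = 1160000 C.
I = Q/t = 1160000 / 30816 s = 37.6 A.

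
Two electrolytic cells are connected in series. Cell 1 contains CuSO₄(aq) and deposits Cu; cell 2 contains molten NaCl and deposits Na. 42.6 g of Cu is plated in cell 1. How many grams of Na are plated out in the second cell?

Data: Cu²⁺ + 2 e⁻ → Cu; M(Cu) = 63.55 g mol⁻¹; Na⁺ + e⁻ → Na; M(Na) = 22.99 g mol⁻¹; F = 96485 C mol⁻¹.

30.8 g

n(Cu) = 42.6 / 63.55 = 0.6703 mol.
Since Cu²⁺ + 2 e⁻ → Cu, n(e⁻) passed = 2 × 0.6703 = 1.341 mol.
Cells in series carry the same charge, so the same 1.341 mol of electrons passes through cell 2.
Na⁺ + e⁻ → Na, so n(Na) = 1.341 / 1 = 1.341 mol.
m(Na) = 1.341 × 22.99 = 30.8 g.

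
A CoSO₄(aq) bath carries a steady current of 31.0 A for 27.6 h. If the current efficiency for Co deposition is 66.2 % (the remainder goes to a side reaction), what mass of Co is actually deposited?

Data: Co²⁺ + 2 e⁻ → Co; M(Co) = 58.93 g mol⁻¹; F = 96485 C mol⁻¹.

623 g

Q = I·t = 31.00 × 99360 = 3080000 C.
n(e⁻) = 3080000/96485 = 31.92 mol; theoretically n(Co) = 31.92/2 = 15.96 mol, m_theo = 940.6 g.
At 66.2 % efficiency, m_actual = 0.662 × 940.6 = 623 g.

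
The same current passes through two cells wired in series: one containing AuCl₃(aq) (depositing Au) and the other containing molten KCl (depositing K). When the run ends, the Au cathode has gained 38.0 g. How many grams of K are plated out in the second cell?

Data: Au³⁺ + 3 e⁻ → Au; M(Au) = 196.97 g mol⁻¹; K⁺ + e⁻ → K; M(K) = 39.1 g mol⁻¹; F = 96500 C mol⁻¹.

22.6 g

n(Au) = 38.0 / 196.97 = 0.1929 mol.
Since Au³⁺ + 3 e⁻ → Au, n(e⁻) passed = 3 × 0.1929 = 0.5788 mol.
Cells in series carry the same charge, so the same 0.5788 mol of electrons passes through cell 2.
K⁺ + e⁻ → K, so n(K) = 0.5788 / 1 = 0.5788 mol.
m(K) = 0.5788 × 39.1 = 22.6 g.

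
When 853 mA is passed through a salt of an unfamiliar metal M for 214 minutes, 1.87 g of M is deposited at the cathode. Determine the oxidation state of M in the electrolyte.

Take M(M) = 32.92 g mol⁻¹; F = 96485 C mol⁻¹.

+2

Q = I·t = 0.8530 A × 12840 s = 10950 C, so n(e⁻) = 10950/96485 = 0.1135 mol.
n(M) deposited = 1.87 / 32.92 = 0.05680 mol.
Electrons per atom = n(e⁻)/n(M) = 0.1135 / 0.05680 = 2.00 ≈ 2, so the ion is M²⁺.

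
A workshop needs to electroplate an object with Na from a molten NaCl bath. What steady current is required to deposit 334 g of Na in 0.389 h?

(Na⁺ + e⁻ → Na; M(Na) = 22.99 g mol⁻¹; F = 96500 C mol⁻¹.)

n(Na) = 334 / 22.99 = 14.53 mol.
n(e⁻) = 1 × 14.53 = 14.53 mol.
Q = n(e⁻)·F = 14.53 × 96500 = 1402000 C.
I = Q/t = 1402000 / 1400.4 s = 1000 A.

1000 A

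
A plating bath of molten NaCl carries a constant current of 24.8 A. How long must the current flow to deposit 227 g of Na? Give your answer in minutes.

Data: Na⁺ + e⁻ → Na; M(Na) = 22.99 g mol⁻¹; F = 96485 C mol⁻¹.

n(Na) = m/M = 227 / 22.99 = 9.874 mol.
Each Na atom requires 1 electron, so n(e⁻) = 1 × 9.874 = 9.874 mol.
Q = n(e⁻)·F = 9.874 × 96485 = 952700 C.
t = Q/I = 952700 / 24.80 A = 38410 s = 640 min.

640 min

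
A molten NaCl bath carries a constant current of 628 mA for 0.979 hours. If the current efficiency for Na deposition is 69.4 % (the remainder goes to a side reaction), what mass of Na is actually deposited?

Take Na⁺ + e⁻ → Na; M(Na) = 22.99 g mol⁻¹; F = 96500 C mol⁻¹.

0.366 g

Q = I·t = 0.6280 × 3524.4 = 2213 C.
n(e⁻) = 2213/96500 = 0.02294 mol; theoretically n(Na) = 0.02294/1 = 0.02294 mol, m_theo = 0.5273 g.
At 69.4 % efficiency, m_actual = 0.694 × 0.5273 = 0.366 g.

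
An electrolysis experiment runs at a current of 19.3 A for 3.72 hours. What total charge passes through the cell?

Q = I·t = 19.30 A × 13392 s = 2.58 × 10⁵ C.

2.58 × 10⁵ C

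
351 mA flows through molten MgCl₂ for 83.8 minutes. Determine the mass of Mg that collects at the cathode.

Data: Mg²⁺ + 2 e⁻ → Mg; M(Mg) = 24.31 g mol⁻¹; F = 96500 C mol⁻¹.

Q = I·t = 0.3510 A × 5028.0 s = 1765 C.
n(e⁻) = Q/F = 1765 / 96500 = 0.01829 mol.
Mg²⁺ + 2 e⁻ → Mg, so n(Mg) = n(e⁻)/2 = 0.009144 mol.
m = n·M = 0.009144 × 24.31 = 0.222 g.

0.222 g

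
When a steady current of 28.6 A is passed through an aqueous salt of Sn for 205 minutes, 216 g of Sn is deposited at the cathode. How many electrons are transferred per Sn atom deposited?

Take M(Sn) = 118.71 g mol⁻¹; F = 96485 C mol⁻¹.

2

Q = I·t = 28.60 A × 12300 s = 351800 C, so n(e⁻) = 351800/96485 = 3.646 mol.
n(Sn) deposited = 216 / 118.71 = 1.820 mol.
Electrons per atom = n(e⁻)/n(Sn) = 3.646 / 1.820 = 2.00 ≈ 2, so the ion is Sn²⁺.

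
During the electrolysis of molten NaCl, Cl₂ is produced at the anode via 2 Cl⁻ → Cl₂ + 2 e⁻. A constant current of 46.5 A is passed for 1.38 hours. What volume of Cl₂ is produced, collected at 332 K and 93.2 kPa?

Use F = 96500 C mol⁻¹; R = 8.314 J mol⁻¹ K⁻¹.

35.4 L

Q = I·t = 46.50 A × 4968.0 s = 231000 C.
n(e⁻) = Q/F = 231000 / 96500 = 2.394 mol.
2 electrons are transferred per Cl₂ molecule, so n(Cl₂) = 2.394 / 2 = 1.197 mol.
V = nRT/P = (1.197 × 8.314 × 332) / (93.2 × 10³ Pa) = 0.0354 m³ = 35.4 L.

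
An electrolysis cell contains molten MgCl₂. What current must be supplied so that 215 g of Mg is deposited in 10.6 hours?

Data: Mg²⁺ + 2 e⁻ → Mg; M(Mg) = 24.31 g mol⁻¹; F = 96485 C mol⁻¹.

n(Mg) = 215 / 24.31 = 8.844 mol.
n(e⁻) = 2 × 8.844 = 17.69 mol.
Q = n(e⁻)·F = 17.69 × 96485 = 1707000 C.
I = Q/t = 1707000 / 38160 s = 44.7 A.

44.7 A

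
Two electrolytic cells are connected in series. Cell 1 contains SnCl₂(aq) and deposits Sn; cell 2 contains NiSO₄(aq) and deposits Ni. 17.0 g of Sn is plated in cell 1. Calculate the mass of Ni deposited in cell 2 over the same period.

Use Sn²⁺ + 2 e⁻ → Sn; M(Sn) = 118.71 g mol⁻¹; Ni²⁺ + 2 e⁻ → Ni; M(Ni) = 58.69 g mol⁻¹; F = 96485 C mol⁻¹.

8.40 g

n(Sn) = 17.0 / 118.71 = 0.1432 mol.
Since Sn²⁺ + 2 e⁻ → Sn, n(e⁻) passed = 2 × 0.1432 = 0.2864 mol.
Cells in series carry the same charge, so the same 0.2864 mol of electrons passes through cell 2.
Ni²⁺ + 2 e⁻ → Ni, so n(Ni) = 0.2864 / 2 = 0.1432 mol.
m(Ni) = 0.1432 × 58.69 = 8.40 g.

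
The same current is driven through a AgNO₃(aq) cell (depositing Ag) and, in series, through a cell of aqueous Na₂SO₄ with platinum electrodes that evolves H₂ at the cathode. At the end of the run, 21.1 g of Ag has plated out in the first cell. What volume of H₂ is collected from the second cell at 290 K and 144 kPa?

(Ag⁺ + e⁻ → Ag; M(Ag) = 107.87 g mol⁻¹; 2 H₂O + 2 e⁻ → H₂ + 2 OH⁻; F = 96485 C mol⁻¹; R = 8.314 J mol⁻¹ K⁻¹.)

n(Ag) = 21.1 / 107.87 = 0.1956 mol, so n(e⁻) = 1 × 0.1956 = 0.1956 mol.
The cells are in series, so the same 0.1956 mol of electrons passes through the second cell.
2 H₂O + 2 e⁻ → H₂ + 2 OH⁻ — 2 mol e⁻ per mol H₂, so n(H₂) = 0.1956/2 = 0.09780 mol.
V = nRT/P = (0.09780 × 8.314 × 290) / (144 × 10³) = 0.00164 m³ = 1.64 L.

1.64 L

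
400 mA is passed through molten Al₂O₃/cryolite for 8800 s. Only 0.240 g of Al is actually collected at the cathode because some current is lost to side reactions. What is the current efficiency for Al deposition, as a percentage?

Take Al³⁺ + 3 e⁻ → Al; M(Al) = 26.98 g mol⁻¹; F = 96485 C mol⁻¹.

73.1 %

Q = I·t = 0.4000 × 8800.0 = 3520 C; n(e⁻) = 3520/96485 = 0.03648 mol.
Theoretical n(Al) = n(e⁻)/3 = 0.01216 mol, i.e. m_theo = 0.01216 × 26.98 = 0.3281 g.
Efficiency = m_actual / m_theo = 0.240 / 0.3281 = 73.1 %.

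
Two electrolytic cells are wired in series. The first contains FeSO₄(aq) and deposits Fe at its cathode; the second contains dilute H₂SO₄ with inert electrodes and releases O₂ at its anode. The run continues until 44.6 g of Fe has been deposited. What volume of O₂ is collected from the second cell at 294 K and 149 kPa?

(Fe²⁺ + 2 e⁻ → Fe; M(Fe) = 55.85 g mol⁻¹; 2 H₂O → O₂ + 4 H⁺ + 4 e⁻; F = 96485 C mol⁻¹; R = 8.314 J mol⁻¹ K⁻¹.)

6.55 L

n(Fe) = 44.6 / 55.85 = 0.7986 mol, so n(e⁻) = 2 × 0.7986 = 1.597 mol.
The cells are in series, so the same 1.597 mol of electrons passes through the second cell.
2 H₂O → O₂ + 4 H⁺ + 4 e⁻ — 4 mol e⁻ per mol O₂, so n(O₂) = 1.597/4 = 0.3993 mol.
V = nRT/P = (0.3993 × 8.314 × 294) / (149 × 10³) = 0.00655 m³ = 6.55 L.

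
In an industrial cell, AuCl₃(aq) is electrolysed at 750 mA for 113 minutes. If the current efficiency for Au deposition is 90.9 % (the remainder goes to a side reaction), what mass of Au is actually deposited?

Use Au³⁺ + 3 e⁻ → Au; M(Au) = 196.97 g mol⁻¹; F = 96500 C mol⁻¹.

3.14 g

Q = I·t = 0.7500 × 6780.0 = 5085 C.
n(e⁻) = 5085/96500 = 0.05269 mol; theoretically n(Au) = 0.05269/3 = 0.01756 mol, m_theo = 3.460 g.
At 90.9 % efficiency, m_actual = 0.909 × 3.460 = 3.14 g.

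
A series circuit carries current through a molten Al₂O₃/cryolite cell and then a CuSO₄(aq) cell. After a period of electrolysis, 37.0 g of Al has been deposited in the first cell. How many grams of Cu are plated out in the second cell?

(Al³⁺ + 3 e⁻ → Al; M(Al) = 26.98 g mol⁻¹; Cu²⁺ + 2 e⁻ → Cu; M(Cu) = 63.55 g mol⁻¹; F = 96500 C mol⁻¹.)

n(Al) = 37.0 / 26.98 = 1.371 mol.
Since Al³⁺ + 3 e⁻ → Al, n(e⁻) passed = 3 × 1.371 = 4.114 mol.
Cells in series carry the same charge, so the same 4.114 mol of electrons passes through cell 2.
Cu²⁺ + 2 e⁻ → Cu, so n(Cu) = 4.114 / 2 = 2.057 mol.
m(Cu) = 2.057 × 63.55 = 131 g.

131 g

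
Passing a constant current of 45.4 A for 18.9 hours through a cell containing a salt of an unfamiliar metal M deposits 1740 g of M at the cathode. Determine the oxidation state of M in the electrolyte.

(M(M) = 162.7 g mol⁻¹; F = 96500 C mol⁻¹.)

Q = I·t = 45.40 A × 68040 s = 3089000 C, so n(e⁻) = 3089000/96500 = 32.01 mol.
n(M) deposited = 1740 / 162.7 = 10.69 mol.
Electrons per atom = n(e⁻)/n(M) = 32.01 / 10.69 = 2.99 ≈ 3, so the ion is M³⁺.

+3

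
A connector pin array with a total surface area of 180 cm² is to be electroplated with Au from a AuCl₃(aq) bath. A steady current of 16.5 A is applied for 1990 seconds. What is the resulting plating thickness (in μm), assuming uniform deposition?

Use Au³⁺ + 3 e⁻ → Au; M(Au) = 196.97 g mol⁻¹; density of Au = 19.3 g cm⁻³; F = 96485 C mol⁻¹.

Q = I·t = 16.50 × 1990.0 = 32840 C; n(e⁻) = 0.3403 mol.
n(Au) = n(e⁻)/3 = 0.1134 mol, so m = 0.1134 × 196.97 = 22.34 g.
Volume = m/ρ = 22.34 / 19.3 = 1.158 cm³.
Thickness = V/A = 1.158 / 180 = 0.00643 cm = 64.3 μm.

64.3 μm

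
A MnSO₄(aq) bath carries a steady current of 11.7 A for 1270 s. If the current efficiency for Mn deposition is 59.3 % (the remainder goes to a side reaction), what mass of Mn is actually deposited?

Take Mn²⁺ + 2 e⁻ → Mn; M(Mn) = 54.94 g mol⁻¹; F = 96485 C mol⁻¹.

Q = I·t = 11.70 × 1270.0 = 14860 C.
n(e⁻) = 14860/96485 = 0.1540 mol; theoretically n(Mn) = 0.1540/2 = 0.07700 mol, m_theo = 4.230 g.
At 59.3 % efficiency, m_actual = 0.593 × 4.230 = 2.51 g.

2.51 g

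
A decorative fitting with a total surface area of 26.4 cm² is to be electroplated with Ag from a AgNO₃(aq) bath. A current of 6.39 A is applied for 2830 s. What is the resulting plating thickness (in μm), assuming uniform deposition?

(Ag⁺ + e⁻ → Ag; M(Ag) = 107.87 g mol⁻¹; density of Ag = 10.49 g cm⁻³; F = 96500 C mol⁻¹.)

Q = I·t = 6.390 × 2830.0 = 18080 C; n(e⁻) = 0.1874 mol.
n(Ag) = n(e⁻)/1 = 0.1874 mol, so m = 0.1874 × 107.87 = 20.21 g.
Volume = m/ρ = 20.21 / 10.49 = 1.927 cm³.
Thickness = V/A = 1.927 / 26.4 = 0.0730 cm = 730 μm.

730 μm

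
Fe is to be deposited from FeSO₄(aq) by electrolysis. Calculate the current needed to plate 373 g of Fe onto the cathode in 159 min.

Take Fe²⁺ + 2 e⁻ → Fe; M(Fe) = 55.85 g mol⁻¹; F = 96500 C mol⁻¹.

n(Fe) = 373 / 55.85 = 6.679 mol.
n(e⁻) = 2 × 6.679 = 13.36 mol.
Q = n(e⁻)·F = 13.36 × 96500 = 1289000 C.
I = Q/t = 1289000 / 9540.0 s = 135 A.

135 A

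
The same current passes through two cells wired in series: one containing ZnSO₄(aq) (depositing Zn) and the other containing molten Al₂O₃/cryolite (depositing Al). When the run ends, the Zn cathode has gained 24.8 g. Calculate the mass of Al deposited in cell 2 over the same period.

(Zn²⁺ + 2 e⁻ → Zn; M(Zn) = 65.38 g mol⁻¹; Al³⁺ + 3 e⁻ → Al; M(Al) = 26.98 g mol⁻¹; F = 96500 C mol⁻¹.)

6.82 g

n(Zn) = 24.8 / 65.38 = 0.3793 mol.
Since Zn²⁺ + 2 e⁻ → Zn, n(e⁻) passed = 2 × 0.3793 = 0.7586 mol.
Cells in series carry the same charge, so the same 0.7586 mol of electrons passes through cell 2.
Al³⁺ + 3 e⁻ → Al, so n(Al) = 0.7586 / 3 = 0.2529 mol.
m(Al) = 0.2529 × 26.98 = 6.82 g.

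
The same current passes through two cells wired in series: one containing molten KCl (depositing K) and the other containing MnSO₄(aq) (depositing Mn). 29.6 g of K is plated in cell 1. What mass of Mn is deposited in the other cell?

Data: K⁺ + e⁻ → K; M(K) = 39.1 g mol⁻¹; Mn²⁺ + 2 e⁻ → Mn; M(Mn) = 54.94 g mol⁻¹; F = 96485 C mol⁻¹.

n(K) = 29.6 / 39.1 = 0.7570 mol.
Since K⁺ + e⁻ → K, n(e⁻) passed = 1 × 0.7570 = 0.7570 mol.
Cells in series carry the same charge, so the same 0.7570 mol of electrons passes through cell 2.
Mn²⁺ + 2 e⁻ → Mn, so n(Mn) = 0.7570 / 2 = 0.3785 mol.
m(Mn) = 0.3785 × 54.94 = 20.8 g.

20.8 g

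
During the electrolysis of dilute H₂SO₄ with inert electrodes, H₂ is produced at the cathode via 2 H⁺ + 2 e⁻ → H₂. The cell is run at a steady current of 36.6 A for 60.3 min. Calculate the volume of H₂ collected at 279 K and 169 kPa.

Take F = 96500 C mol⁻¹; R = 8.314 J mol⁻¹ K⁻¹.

9.42 L

Q = I·t = 36.60 A × 3618.0 s = 132400 C.
n(e⁻) = Q/F = 132400 / 96500 = 1.372 mol.
2 electrons are transferred per H₂ molecule, so n(H₂) = 1.372 / 2 = 0.6861 mol.
V = nRT/P = (0.6861 × 8.314 × 279) / (169 × 10³ Pa) = 0.00942 m³ = 9.42 L.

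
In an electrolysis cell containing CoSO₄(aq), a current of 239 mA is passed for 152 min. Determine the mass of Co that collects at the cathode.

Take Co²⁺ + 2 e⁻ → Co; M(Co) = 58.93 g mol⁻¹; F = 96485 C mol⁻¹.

0.666 g

Q = I·t = 0.2390 A × 9120.0 s = 2180 C.
n(e⁻) = Q/F = 2180 / 96485 = 0.02259 mol.
Co²⁺ + 2 e⁻ → Co, so n(Co) = n(e⁻)/2 = 0.01130 mol.
m = n·M = 0.01130 × 58.93 = 0.666 g.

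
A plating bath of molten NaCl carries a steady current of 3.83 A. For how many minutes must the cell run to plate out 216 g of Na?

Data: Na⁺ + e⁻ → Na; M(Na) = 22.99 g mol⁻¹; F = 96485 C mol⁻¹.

n(Na) = m/M = 216 / 22.99 = 9.395 mol.
Each Na atom requires 1 electron, so n(e⁻) = 1 × 9.395 = 9.395 mol.
Q = n(e⁻)·F = 9.395 × 96485 = 906500 C.
t = Q/I = 906500 / 3.830 A = 236700 s = 3940 min.

3940 min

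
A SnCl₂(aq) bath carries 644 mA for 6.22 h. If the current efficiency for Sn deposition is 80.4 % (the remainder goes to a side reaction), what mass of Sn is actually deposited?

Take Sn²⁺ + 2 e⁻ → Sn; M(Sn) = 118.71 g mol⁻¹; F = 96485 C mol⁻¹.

Q = I·t = 0.6440 × 22392 = 14420 C.
n(e⁻) = 14420/96485 = 0.1495 mol; theoretically n(Sn) = 0.1495/2 = 0.07473 mol, m_theo = 8.871 g.
At 80.4 % efficiency, m_actual = 0.804 × 8.871 = 7.13 g.

7.13 g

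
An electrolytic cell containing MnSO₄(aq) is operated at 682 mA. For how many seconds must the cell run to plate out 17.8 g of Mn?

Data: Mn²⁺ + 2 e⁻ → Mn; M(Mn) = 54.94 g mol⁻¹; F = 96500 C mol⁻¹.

91700 s

n(Mn) = m/M = 17.8 / 54.94 = 0.3240 mol.
Each Mn atom requires 2 electrons, so n(e⁻) = 2 × 0.3240 = 0.6480 mol.
Q = n(e⁻)·F = 0.6480 × 96500 = 62530 C.
t = Q/I = 62530 / 0.6820 A = 91690 s.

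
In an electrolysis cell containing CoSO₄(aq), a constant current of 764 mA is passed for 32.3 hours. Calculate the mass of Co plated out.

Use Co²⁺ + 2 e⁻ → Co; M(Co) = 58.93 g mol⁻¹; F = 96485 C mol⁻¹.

27.1 g

Q = I·t = 0.7640 A × 116280 s = 88840 C.
n(e⁻) = Q/F = 88840 / 96485 = 0.9207 mol.
Co²⁺ + 2 e⁻ → Co, so n(Co) = n(e⁻)/2 = 0.4604 mol.
m = n·M = 0.4604 × 58.93 = 27.1 g.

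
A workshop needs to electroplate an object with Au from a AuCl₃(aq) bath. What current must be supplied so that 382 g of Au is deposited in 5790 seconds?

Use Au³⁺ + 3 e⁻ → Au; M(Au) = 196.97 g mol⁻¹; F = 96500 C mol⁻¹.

97.0 A

n(Au) = 382 / 196.97 = 1.939 mol.
n(e⁻) = 3 × 1.939 = 5.818 mol.
Q = n(e⁻)·F = 5.818 × 96500 = 561500 C.
I = Q/t = 561500 / 5790.0 s = 97.0 A.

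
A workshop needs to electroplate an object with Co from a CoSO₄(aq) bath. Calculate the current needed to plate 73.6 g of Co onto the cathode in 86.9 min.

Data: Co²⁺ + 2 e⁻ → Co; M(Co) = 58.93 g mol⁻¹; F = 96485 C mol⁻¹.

n(Co) = 73.6 / 58.93 = 1.249 mol.
n(e⁻) = 2 × 1.249 = 2.498 mol.
Q = n(e⁻)·F = 2.498 × 96485 = 241000 C.
I = Q/t = 241000 / 5214.0 s = 46.2 A.

46.2 A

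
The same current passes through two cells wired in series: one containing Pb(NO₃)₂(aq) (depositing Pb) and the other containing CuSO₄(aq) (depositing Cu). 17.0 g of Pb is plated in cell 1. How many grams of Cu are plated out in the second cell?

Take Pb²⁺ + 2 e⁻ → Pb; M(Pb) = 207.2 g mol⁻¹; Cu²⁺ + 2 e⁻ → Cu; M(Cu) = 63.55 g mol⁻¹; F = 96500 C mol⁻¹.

n(Pb) = 17.0 / 207.2 = 0.08205 mol.
Since Pb²⁺ + 2 e⁻ → Pb, n(e⁻) passed = 2 × 0.08205 = 0.1641 mol.
Cells in series carry the same charge, so the same 0.1641 mol of electrons passes through cell 2.
Cu²⁺ + 2 e⁻ → Cu, so n(Cu) = 0.1641 / 2 = 0.08205 mol.
m(Cu) = 0.08205 × 63.55 = 5.21 g.

5.21 g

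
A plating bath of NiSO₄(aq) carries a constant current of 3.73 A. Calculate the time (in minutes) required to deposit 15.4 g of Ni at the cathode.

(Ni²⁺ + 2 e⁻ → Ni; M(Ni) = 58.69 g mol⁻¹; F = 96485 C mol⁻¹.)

226 min

n(Ni) = m/M = 15.4 / 58.69 = 0.2624 mol.
Each Ni atom requires 2 electrons, so n(e⁻) = 2 × 0.2624 = 0.5248 mol.
Q = n(e⁻)·F = 0.5248 × 96485 = 50630 C.
t = Q/I = 50630 / 3.730 A = 13570 s = 226 min.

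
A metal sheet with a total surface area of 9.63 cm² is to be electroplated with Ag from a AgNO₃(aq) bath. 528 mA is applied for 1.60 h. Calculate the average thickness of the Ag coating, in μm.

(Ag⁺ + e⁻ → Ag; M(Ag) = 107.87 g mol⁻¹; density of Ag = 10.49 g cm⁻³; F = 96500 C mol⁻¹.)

337 μm

Q = I·t = 0.5280 × 5760.0 = 3041 C; n(e⁻) = 0.03152 mol.
n(Ag) = n(e⁻)/1 = 0.03152 mol, so m = 0.03152 × 107.87 = 3.400 g.
Volume = m/ρ = 3.400 / 10.49 = 0.3241 cm³.
Thickness = V/A = 0.3241 / 9.63 = 0.0337 cm = 337 μm.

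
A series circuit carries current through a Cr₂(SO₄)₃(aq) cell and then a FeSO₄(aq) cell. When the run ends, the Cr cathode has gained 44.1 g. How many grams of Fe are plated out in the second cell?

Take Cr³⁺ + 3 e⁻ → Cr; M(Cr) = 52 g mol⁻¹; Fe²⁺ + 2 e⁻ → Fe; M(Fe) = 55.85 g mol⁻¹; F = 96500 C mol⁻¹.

71.0 g

n(Cr) = 44.1 / 52 = 0.8481 mol.
Since Cr³⁺ + 3 e⁻ → Cr, n(e⁻) passed = 3 × 0.8481 = 2.544 mol.
Cells in series carry the same charge, so the same 2.544 mol of electrons passes through cell 2.
Fe²⁺ + 2 e⁻ → Fe, so n(Fe) = 2.544 / 2 = 1.272 mol.
m(Fe) = 1.272 × 55.85 = 71.0 g.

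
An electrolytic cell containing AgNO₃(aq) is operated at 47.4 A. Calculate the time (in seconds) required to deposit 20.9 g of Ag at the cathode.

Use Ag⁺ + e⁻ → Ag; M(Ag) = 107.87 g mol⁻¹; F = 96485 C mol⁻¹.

394 s

n(Ag) = m/M = 20.9 / 107.87 = 0.1938 mol.
Each Ag atom requires 1 electron, so n(e⁻) = 1 × 0.1938 = 0.1938 mol.
Q = n(e⁻)·F = 0.1938 × 96485 = 18690 C.
t = Q/I = 18690 / 47.40 A = 394.4 s.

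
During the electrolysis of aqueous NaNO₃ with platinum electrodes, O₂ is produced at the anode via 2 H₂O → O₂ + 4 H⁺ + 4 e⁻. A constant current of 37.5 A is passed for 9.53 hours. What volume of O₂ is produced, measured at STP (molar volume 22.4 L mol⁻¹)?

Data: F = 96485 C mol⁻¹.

74.7 L

Q = I·t = 37.50 A × 34308 s = 1287000 C.
n(e⁻) = Q/F = 1287000 / 96485 = 13.33 mol.
4 electrons are transferred per O₂ molecule, so n(O₂) = 13.33 / 4 = 3.334 mol.
V = n × V_m = 3.334 × 22.4 = 74.7 L.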